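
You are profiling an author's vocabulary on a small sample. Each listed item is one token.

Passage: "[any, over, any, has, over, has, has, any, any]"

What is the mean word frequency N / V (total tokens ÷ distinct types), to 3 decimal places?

3.000

N = 9 tokens, V = 3 types.
Mean frequency = N / V = 9 / 3 = 3.000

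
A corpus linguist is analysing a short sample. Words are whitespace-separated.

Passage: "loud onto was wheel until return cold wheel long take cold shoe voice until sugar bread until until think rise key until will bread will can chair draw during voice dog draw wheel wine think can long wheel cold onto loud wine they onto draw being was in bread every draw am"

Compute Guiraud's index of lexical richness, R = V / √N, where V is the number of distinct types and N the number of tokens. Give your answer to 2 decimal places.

N = 52, V = 28.
√N = 7.211103
R = 28 / 7.211103 = 3.88

3.88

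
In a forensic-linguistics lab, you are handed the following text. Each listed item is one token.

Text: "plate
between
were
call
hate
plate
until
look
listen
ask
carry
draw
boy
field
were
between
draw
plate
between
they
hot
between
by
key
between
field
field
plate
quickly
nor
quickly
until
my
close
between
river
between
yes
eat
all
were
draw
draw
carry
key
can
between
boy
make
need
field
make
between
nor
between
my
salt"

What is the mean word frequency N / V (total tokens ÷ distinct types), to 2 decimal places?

1.97

N = 57 tokens, V = 29 types.
Mean frequency = N / V = 57 / 29 = 1.97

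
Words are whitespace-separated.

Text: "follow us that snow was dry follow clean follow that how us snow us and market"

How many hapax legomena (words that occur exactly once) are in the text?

6

Frequencies: follow:3, us:3, that:2, snow:2, was:1, dry:1, clean:1, how:1, and:1, market:1
Hapax (freq=1): and, clean, dry, how, market, was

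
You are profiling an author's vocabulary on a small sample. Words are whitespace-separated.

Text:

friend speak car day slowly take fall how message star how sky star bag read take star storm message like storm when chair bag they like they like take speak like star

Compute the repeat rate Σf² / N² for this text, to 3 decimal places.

0.072

Frequencies: star:4, like:4, take:3, speak:2, how:2, message:2, bag:2, storm:2, they:2, friend:1, car:1, day:1, slowly:1, fall:1, sky:1, read:1, when:1, chair:1
Σf² = 74; N² = 1024
Repeat rate = 74 / 1024 = 0.072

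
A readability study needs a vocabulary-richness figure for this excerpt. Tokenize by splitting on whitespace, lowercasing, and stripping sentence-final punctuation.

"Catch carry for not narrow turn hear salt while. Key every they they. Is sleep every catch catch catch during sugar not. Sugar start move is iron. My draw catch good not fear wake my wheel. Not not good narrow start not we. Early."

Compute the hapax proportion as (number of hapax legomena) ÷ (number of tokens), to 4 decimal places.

0.3864

Frequencies: not:6, catch:5, narrow:2, every:2, they:2, is:2, sugar:2, start:2, my:2, good:2, carry:1, for:1, turn:1, hear:1, salt:1, while:1, key:1, sleep:1, during:1, move:1, … (7 more, each freq 1)
Hapax count = 17; token count = 44.
Ratio = 17 / 44 = 0.3864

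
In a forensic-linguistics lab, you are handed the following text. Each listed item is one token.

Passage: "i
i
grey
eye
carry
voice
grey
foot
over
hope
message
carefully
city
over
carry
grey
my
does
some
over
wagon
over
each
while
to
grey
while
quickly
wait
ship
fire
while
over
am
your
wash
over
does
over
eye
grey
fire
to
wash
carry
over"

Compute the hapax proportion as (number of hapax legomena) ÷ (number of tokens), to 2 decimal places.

Frequencies: over:8, grey:5, carry:3, while:3, i:2, eye:2, does:2, to:2, fire:2, wash:2, voice:1, foot:1, hope:1, message:1, carefully:1, city:1, my:1, some:1, wagon:1, each:1, … (5 more, each freq 1)
Hapax count = 15; token count = 46.
Ratio = 15 / 46 = 0.33

0.33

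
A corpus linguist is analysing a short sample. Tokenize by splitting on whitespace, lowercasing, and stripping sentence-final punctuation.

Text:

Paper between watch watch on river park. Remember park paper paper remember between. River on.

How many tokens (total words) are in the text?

15

Tokens: paper, between, watch, watch, on, river, park, remember, park, paper, paper, remember, between, river, on
N = 15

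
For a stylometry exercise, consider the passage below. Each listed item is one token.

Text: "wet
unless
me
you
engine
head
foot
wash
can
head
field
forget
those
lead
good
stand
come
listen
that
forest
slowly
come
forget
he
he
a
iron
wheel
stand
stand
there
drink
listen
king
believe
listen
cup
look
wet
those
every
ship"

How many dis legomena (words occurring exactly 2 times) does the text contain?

6

Frequencies: stand:3, listen:3, wet:2, head:2, forget:2, those:2, come:2, he:2, unless:1, me:1, you:1, engine:1, foot:1, wash:1, can:1, field:1, lead:1, good:1, that:1, forest:1, … (12 more, each freq 1)
Words with frequency 2: come, forget, he, head, those, wet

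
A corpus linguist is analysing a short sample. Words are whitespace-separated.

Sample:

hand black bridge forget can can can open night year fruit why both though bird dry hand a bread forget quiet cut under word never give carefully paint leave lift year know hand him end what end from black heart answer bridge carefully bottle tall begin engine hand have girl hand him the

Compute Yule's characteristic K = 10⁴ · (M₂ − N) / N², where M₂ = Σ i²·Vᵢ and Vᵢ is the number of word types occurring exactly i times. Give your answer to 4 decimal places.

Frequencies: hand:5, can:3, black:2, bridge:2, forget:2, year:2, carefully:2, him:2, end:2, open:1, night:1, fruit:1, why:1, both:1, though:1, bird:1, dry:1, a:1, bread:1, quiet:1, … (20 more, each freq 1)
N = 53. Frequency spectrum: V_1=31, V_2=7, V_3=1, V_5=1
M₂ = 1²·31 + 2²·7 + 3²·1 + 5²·1 = 93
K = 10000 × (93 − 53) / 53² = 142.3994

142.3994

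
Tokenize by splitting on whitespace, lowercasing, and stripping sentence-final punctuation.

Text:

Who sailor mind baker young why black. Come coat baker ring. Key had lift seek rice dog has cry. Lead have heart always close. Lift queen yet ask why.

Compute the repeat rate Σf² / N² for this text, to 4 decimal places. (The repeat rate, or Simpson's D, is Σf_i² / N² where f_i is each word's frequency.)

0.0416

Frequencies: baker:2, why:2, lift:2, who:1, sailor:1, mind:1, young:1, black:1, come:1, coat:1, ring:1, key:1, had:1, seek:1, rice:1, dog:1, has:1, cry:1, lead:1, have:1, … (6 more, each freq 1)
Σf² = 35; N² = 841
Repeat rate = 35 / 841 = 0.0416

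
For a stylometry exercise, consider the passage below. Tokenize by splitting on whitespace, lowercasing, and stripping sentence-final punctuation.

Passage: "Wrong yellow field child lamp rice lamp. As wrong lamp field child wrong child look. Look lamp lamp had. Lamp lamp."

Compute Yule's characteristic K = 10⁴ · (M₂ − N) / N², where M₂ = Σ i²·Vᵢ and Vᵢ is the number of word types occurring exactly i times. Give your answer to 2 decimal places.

1315.19

Frequencies: lamp:7, wrong:3, child:3, field:2, look:2, yellow:1, rice:1, as:1, had:1
N = 21. Frequency spectrum: V_1=4, V_2=2, V_3=2, V_7=1
M₂ = 1²·4 + 2²·2 + 3²·2 + 7²·1 = 79
K = 10000 × (79 − 21) / 21² = 1315.19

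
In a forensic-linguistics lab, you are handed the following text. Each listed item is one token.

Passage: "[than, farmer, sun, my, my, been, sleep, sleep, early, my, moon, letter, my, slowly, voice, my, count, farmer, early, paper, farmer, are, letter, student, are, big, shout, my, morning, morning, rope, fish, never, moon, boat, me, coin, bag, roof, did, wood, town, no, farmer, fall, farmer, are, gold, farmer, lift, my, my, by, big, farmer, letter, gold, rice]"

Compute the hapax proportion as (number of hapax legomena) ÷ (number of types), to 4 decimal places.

0.7143

Frequencies: my:8, farmer:7, letter:3, are:3, sleep:2, early:2, moon:2, big:2, morning:2, gold:2, than:1, sun:1, been:1, slowly:1, voice:1, count:1, paper:1, student:1, shout:1, rope:1, … (15 more, each freq 1)
Hapax count = 25; type count = 35.
Ratio = 25 / 35 = 0.7143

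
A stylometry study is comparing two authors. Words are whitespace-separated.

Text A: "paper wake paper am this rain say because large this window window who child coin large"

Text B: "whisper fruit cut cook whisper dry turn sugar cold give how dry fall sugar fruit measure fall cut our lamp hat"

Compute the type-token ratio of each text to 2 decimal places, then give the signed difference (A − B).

TTR(A) = 12/16 = 0.75
TTR(B) = 15/21 = 0.71
Difference = 0.75 − 0.71 = 0.04

0.04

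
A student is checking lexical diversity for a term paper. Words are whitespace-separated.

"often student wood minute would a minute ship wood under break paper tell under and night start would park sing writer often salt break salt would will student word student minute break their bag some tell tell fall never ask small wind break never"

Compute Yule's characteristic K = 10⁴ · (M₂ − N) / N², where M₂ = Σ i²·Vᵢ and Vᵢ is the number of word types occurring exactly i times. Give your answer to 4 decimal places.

Frequencies: break:4, student:3, minute:3, would:3, tell:3, often:2, wood:2, under:2, salt:2, never:2, a:1, ship:1, paper:1, and:1, night:1, start:1, park:1, sing:1, writer:1, will:1, … (8 more, each freq 1)
N = 44. Frequency spectrum: V_1=18, V_2=5, V_3=4, V_4=1
M₂ = 1²·18 + 2²·5 + 3²·4 + 4²·1 = 90
K = 10000 × (90 − 44) / 44² = 237.6033

237.6033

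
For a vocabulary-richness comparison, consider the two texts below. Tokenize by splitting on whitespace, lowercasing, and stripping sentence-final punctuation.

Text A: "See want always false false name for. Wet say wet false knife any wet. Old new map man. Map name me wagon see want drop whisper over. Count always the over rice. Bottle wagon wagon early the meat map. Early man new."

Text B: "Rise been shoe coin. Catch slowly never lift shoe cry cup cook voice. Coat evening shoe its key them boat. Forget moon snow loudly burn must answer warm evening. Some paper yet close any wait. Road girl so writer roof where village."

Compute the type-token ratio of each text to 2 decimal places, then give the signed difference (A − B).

TTR(A) = 25/42 = 0.60
TTR(B) = 39/42 = 0.93
Difference = 0.60 − 0.93 = -0.33

-0.33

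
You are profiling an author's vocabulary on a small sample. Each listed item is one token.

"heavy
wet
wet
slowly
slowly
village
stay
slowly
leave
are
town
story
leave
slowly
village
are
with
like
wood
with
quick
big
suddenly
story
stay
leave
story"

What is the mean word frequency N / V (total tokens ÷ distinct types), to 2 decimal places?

1.80

N = 27 tokens, V = 15 types.
Mean frequency = N / V = 27 / 15 = 1.80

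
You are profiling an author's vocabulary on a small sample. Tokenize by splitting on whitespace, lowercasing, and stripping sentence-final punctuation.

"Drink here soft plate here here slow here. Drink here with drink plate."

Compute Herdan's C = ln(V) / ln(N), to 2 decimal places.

0.70

N = 13, V = 6.
ln(V) = 1.791759, ln(N) = 2.564949
C = 1.791759 / 2.564949 = 0.70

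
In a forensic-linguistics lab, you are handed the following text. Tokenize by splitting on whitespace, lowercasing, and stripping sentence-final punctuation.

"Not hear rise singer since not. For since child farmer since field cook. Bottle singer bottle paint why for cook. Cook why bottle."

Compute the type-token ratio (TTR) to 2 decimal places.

0.57

N = 23 tokens, V = 13 types.
TTR = V / N = 13 / 23 = 0.57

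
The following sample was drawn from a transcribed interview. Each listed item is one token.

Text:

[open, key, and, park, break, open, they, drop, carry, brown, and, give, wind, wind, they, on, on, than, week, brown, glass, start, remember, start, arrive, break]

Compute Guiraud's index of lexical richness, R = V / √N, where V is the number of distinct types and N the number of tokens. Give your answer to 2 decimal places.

N = 26, V = 18.
√N = 5.099020
R = 18 / 5.099020 = 3.53

3.53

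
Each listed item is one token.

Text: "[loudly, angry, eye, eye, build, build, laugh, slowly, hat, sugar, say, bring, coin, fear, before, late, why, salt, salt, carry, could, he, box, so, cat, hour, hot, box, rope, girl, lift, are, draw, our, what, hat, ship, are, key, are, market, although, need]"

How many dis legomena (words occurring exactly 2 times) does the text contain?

5

Frequencies: are:3, eye:2, build:2, hat:2, salt:2, box:2, loudly:1, angry:1, laugh:1, slowly:1, sugar:1, say:1, bring:1, coin:1, fear:1, before:1, late:1, why:1, carry:1, could:1, … (16 more, each freq 1)
Words with frequency 2: box, build, eye, hat, salt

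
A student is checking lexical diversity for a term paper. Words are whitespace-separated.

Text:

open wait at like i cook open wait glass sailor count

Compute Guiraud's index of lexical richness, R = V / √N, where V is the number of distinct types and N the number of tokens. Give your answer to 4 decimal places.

2.7136

N = 11, V = 9.
√N = 3.316625
R = 9 / 3.316625 = 2.7136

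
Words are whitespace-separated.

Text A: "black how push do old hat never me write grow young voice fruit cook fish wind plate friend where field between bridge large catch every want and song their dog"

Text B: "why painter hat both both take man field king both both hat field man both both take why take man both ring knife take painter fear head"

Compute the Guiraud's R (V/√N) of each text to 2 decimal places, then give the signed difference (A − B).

A: V=30, N=30, R=5.48
B: V=12, N=27, R=2.31
Difference = 5.48 − 2.31 = 3.17

3.17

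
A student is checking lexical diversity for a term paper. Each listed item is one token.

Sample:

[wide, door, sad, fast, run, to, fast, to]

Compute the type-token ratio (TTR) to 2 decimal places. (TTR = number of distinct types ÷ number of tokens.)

0.75

N = 8 tokens, V = 6 types.
TTR = V / N = 6 / 8 = 0.75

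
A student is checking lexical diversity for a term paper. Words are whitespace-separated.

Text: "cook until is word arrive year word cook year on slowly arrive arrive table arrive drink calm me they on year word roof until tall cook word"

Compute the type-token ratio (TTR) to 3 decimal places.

0.556

N = 27 tokens, V = 15 types.
TTR = V / N = 15 / 27 = 0.556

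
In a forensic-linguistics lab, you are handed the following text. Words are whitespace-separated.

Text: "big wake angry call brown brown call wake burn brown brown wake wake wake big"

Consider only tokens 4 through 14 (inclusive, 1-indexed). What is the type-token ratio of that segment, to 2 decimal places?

0.36

Segment tokens 4–14: call, brown, brown, call, wake, burn, brown, brown, wake, wake, wake
Segment N = 11, segment V = 4.
TTR = 4 / 11 = 0.36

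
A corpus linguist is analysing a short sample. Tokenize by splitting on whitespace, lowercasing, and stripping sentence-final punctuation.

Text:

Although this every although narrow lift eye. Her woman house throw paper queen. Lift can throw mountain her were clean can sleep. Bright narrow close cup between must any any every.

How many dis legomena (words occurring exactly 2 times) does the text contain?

8

Frequencies: although:2, every:2, narrow:2, lift:2, her:2, throw:2, can:2, any:2, this:1, eye:1, woman:1, house:1, paper:1, queen:1, mountain:1, were:1, clean:1, sleep:1, bright:1, close:1, … (3 more, each freq 1)
Words with frequency 2: although, any, can, every, her, lift, narrow, throw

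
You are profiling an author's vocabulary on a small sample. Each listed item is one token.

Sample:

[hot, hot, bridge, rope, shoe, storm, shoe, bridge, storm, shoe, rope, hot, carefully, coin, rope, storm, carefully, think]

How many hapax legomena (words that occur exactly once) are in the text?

Frequencies: hot:3, rope:3, shoe:3, storm:3, bridge:2, carefully:2, coin:1, think:1
Hapax (freq=1): coin, think

2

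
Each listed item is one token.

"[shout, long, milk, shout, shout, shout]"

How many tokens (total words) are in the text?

Tokens: shout, long, milk, shout, shout, shout
N = 6

6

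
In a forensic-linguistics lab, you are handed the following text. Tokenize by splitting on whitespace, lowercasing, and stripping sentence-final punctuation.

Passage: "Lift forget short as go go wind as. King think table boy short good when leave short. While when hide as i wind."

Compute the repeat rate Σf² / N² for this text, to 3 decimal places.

Frequencies: short:3, as:3, go:2, wind:2, when:2, lift:1, forget:1, king:1, think:1, table:1, boy:1, good:1, leave:1, while:1, hide:1, i:1
Σf² = 41; N² = 529
Repeat rate = 41 / 529 = 0.078

0.078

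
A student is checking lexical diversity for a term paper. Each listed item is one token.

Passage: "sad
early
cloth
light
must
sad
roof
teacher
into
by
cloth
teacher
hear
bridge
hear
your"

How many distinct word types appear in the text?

Distinct types: {bridge, by, cloth, early, hear, into, light, must, roof, sad, teacher, your}
V = 12

12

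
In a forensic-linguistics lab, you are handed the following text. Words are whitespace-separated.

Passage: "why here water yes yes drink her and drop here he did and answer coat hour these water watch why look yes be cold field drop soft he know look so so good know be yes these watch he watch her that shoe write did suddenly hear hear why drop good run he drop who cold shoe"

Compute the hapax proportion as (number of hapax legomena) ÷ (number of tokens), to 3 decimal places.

0.193

Frequencies: yes:4, drop:4, he:4, why:3, watch:3, here:2, water:2, her:2, and:2, did:2, these:2, look:2, be:2, cold:2, know:2, so:2, good:2, shoe:2, hear:2, drink:1, … (10 more, each freq 1)
Hapax count = 11; token count = 57.
Ratio = 11 / 57 = 0.193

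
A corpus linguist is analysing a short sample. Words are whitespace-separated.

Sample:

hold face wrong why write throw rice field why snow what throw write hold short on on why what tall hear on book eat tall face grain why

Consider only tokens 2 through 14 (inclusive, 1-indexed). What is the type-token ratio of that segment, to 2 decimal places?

Segment tokens 2–14: face, wrong, why, write, throw, rice, field, why, snow, what, throw, write, hold
Segment N = 13, segment V = 10.
TTR = 10 / 13 = 0.77

0.77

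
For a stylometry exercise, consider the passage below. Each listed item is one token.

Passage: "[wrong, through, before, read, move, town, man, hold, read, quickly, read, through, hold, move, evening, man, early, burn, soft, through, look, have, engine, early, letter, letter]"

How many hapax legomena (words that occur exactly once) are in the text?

Frequencies: through:3, read:3, move:2, man:2, hold:2, early:2, letter:2, wrong:1, before:1, town:1, quickly:1, evening:1, burn:1, soft:1, look:1, have:1, engine:1
Hapax (freq=1): before, burn, engine, evening, have, look, quickly, soft, town, wrong

10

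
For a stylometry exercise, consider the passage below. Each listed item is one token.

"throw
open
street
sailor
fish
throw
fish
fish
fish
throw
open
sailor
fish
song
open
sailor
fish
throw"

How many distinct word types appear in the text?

6

Distinct types: {fish, open, sailor, song, street, throw}
V = 6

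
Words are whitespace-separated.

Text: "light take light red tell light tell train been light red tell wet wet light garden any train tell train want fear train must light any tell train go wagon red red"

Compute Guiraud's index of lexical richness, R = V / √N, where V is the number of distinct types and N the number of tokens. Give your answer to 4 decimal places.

2.4749

N = 32, V = 14.
√N = 5.656854
R = 14 / 5.656854 = 2.4749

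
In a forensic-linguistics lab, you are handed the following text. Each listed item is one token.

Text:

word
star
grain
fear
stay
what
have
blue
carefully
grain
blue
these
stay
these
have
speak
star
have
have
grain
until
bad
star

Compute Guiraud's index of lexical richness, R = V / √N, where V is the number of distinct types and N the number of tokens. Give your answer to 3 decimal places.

2.711

N = 23, V = 13.
√N = 4.795832
R = 13 / 4.795832 = 2.711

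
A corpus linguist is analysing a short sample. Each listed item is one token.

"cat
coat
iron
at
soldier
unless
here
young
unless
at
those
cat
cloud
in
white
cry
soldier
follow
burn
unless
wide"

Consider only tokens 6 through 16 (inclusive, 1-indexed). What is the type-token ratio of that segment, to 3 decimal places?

0.909

Segment tokens 6–16: unless, here, young, unless, at, those, cat, cloud, in, white, cry
Segment N = 11, segment V = 10.
TTR = 10 / 11 = 0.909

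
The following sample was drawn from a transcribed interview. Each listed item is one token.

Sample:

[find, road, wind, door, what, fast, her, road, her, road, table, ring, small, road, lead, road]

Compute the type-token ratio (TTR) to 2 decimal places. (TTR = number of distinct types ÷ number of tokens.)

0.69

N = 16 tokens, V = 11 types.
TTR = V / N = 11 / 16 = 0.69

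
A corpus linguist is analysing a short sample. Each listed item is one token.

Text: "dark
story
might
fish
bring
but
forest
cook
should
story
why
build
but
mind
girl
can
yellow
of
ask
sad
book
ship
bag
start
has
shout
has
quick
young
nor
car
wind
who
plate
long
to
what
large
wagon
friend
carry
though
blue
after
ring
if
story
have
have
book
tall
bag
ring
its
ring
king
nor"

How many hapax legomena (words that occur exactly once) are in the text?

39

Frequencies: story:3, ring:3, but:2, book:2, bag:2, has:2, nor:2, have:2, dark:1, might:1, fish:1, bring:1, forest:1, cook:1, should:1, why:1, build:1, mind:1, girl:1, can:1, … (27 more, each freq 1)
Hapax (freq=1): after, ask, blue, bring, build, can, car, carry, cook, dark, fish, forest, friend, girl, if, its, king, large, long, might, mind, of, plate, quick, sad, ship, should, shout, start, tall, though, to, wagon, what, who, why, wind, yellow, young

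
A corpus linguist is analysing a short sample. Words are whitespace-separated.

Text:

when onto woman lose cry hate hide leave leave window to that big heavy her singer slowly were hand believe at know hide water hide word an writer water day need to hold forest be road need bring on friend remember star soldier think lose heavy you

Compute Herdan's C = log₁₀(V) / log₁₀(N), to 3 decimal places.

0.952

N = 47, V = 39.
log₁₀(V) = 1.591065, log₁₀(N) = 1.672098
C = 1.591065 / 1.672098 = 0.952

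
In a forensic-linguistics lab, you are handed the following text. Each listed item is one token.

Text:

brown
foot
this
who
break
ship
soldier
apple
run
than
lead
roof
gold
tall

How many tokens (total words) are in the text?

Tokens: brown, foot, this, who, break, ship, soldier, apple, run, than, lead, roof, gold, tall
N = 14

14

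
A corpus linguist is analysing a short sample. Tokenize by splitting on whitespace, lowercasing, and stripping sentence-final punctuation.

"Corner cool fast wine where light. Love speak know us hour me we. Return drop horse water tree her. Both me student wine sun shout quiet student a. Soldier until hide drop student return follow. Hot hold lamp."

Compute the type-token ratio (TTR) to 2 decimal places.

N = 38 tokens, V = 32 types.
TTR = V / N = 32 / 38 = 0.84

0.84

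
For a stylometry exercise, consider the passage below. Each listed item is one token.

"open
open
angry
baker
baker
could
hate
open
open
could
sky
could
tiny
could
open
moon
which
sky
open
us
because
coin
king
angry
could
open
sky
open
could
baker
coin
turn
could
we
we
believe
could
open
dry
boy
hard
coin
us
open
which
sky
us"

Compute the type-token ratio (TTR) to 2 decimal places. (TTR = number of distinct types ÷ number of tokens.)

N = 47 tokens, V = 19 types.
TTR = V / N = 19 / 47 = 0.40

0.40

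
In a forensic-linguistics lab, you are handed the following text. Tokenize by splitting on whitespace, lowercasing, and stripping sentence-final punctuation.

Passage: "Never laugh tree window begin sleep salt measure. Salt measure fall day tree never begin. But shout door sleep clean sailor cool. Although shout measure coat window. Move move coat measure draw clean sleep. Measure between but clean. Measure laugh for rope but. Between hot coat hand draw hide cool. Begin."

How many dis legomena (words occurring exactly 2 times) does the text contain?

Frequencies: measure:6, begin:3, sleep:3, but:3, clean:3, coat:3, never:2, laugh:2, tree:2, window:2, salt:2, shout:2, cool:2, move:2, draw:2, between:2, fall:1, day:1, door:1, sailor:1, … (6 more, each freq 1)
Words with frequency 2: between, cool, draw, laugh, move, never, salt, shout, tree, window

10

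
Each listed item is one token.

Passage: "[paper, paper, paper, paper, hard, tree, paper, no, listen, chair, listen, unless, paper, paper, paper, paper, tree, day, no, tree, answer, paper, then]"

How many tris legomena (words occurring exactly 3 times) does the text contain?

1

Frequencies: paper:10, tree:3, no:2, listen:2, hard:1, chair:1, unless:1, day:1, answer:1, then:1
Words with frequency 3: tree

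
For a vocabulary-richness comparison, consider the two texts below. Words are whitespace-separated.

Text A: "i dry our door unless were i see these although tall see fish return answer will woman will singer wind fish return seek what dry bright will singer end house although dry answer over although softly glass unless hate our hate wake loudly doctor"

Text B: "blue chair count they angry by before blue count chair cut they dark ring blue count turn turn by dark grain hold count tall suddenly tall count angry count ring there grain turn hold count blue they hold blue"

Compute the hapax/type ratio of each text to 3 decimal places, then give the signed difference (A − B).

0.336

A: hapax=17, V=29, ratio=0.586
B: hapax=4, V=16, ratio=0.250
Difference = 0.586 − 0.250 = 0.336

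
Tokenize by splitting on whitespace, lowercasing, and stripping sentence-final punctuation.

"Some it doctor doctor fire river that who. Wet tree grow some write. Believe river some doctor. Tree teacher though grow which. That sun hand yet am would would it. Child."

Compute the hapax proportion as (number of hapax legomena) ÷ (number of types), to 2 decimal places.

0.62

Frequencies: some:3, doctor:3, it:2, river:2, that:2, tree:2, grow:2, would:2, fire:1, who:1, wet:1, write:1, believe:1, teacher:1, though:1, which:1, sun:1, hand:1, yet:1, am:1, … (1 more, each freq 1)
Hapax count = 13; type count = 21.
Ratio = 13 / 21 = 0.62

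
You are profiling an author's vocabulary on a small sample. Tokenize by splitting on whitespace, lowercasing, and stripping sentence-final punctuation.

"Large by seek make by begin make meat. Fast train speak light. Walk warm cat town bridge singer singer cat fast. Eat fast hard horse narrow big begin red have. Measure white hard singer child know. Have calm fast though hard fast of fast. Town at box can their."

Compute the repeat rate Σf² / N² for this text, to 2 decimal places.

0.04

Frequencies: fast:6, singer:3, hard:3, by:2, make:2, begin:2, cat:2, town:2, have:2, large:1, seek:1, meat:1, train:1, speak:1, light:1, walk:1, warm:1, bridge:1, eat:1, horse:1, … (14 more, each freq 1)
Σf² = 103; N² = 2401
Repeat rate = 103 / 2401 = 0.04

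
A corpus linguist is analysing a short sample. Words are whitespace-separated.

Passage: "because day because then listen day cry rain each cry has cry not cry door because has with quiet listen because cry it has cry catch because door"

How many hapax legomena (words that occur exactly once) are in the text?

8

Frequencies: cry:6, because:5, has:3, day:2, listen:2, door:2, then:1, rain:1, each:1, not:1, with:1, quiet:1, it:1, catch:1
Hapax (freq=1): catch, each, it, not, quiet, rain, then, with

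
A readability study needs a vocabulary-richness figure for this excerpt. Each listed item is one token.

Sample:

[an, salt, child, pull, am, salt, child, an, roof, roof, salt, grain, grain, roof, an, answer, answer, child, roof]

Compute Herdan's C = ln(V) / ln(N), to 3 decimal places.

0.706

N = 19, V = 8.
ln(V) = 2.079442, ln(N) = 2.944439
C = 2.079442 / 2.944439 = 0.706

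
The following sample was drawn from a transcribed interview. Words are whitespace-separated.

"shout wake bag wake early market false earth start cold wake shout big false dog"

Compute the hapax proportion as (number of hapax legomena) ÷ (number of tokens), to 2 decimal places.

0.53

Frequencies: wake:3, shout:2, false:2, bag:1, early:1, market:1, earth:1, start:1, cold:1, big:1, dog:1
Hapax count = 8; token count = 15.
Ratio = 8 / 15 = 0.53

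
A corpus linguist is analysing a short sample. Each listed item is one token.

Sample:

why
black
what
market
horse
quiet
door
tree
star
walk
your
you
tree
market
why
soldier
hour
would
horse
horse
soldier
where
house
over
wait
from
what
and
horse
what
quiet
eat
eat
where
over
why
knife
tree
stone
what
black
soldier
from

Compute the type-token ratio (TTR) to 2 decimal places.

0.56

N = 43 tokens, V = 24 types.
TTR = V / N = 24 / 43 = 0.56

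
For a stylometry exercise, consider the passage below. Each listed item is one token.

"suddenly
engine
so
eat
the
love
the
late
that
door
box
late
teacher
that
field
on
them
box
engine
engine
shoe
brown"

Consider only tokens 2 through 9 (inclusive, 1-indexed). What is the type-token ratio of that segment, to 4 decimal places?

Segment tokens 2–9: engine, so, eat, the, love, the, late, that
Segment N = 8, segment V = 7.
TTR = 7 / 8 = 0.8750

0.8750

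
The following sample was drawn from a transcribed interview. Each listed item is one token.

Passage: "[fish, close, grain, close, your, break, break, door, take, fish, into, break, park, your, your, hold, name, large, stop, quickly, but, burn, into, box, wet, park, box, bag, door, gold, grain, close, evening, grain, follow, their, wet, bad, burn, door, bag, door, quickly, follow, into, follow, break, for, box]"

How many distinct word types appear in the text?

Distinct types: {bad, bag, box, break, burn, but, close, door, evening, fish, follow, for, gold, grain, hold, into, large, name, park, quickly, stop, take, their, wet, your}
V = 25

25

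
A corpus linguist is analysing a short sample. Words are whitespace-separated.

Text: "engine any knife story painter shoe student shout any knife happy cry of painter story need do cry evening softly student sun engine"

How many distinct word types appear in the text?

Distinct types: {any, cry, do, engine, evening, happy, knife, need, of, painter, shoe, shout, softly, story, student, sun}
V = 16

16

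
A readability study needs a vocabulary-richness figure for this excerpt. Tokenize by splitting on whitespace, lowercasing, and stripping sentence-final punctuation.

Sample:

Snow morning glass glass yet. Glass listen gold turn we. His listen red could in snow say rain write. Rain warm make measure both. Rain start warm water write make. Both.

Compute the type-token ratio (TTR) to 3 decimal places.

0.677

N = 31 tokens, V = 21 types.
TTR = V / N = 21 / 31 = 0.677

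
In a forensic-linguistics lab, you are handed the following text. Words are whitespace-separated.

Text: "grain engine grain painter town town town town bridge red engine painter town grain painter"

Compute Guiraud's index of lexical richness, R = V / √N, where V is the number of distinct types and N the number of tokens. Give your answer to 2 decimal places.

1.55

N = 15, V = 6.
√N = 3.872983
R = 6 / 3.872983 = 1.55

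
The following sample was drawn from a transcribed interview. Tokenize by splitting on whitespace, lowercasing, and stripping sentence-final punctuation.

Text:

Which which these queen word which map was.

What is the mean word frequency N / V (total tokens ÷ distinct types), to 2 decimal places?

N = 8 tokens, V = 6 types.
Mean frequency = N / V = 8 / 6 = 1.33

1.33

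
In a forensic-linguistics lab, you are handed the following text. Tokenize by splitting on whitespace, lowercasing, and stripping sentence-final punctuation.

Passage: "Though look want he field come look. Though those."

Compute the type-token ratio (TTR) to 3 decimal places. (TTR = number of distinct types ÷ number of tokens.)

N = 9 tokens, V = 7 types.
TTR = V / N = 7 / 9 = 0.778

0.778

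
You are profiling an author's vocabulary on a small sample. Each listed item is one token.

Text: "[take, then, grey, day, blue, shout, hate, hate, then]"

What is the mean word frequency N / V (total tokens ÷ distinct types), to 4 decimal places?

N = 9 tokens, V = 7 types.
Mean frequency = N / V = 9 / 7 = 1.2857

1.2857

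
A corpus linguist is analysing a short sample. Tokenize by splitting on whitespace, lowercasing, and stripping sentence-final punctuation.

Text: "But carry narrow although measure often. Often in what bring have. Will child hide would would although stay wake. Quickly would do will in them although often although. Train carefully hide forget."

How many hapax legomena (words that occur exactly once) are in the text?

16

Frequencies: although:4, often:3, would:3, in:2, will:2, hide:2, but:1, carry:1, narrow:1, measure:1, what:1, bring:1, have:1, child:1, stay:1, wake:1, quickly:1, do:1, them:1, train:1, … (2 more, each freq 1)
Hapax (freq=1): bring, but, carefully, carry, child, do, forget, have, measure, narrow, quickly, stay, them, train, wake, what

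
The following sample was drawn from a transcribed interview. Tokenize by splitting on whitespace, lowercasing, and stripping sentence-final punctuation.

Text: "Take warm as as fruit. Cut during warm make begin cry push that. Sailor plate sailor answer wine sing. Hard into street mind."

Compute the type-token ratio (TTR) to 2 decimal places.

N = 23 tokens, V = 20 types.
TTR = V / N = 20 / 23 = 0.87

0.87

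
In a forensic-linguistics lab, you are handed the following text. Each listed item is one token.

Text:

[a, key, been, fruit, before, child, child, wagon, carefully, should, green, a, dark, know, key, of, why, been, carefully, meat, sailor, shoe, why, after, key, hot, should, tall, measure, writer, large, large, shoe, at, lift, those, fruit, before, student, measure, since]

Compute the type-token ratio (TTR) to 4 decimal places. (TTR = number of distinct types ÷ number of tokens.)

0.6829

N = 41 tokens, V = 28 types.
TTR = V / N = 28 / 41 = 0.6829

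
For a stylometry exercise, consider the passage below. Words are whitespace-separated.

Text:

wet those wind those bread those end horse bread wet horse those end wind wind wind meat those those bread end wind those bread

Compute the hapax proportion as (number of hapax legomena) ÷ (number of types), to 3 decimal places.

Frequencies: those:7, wind:5, bread:4, end:3, wet:2, horse:2, meat:1
Hapax count = 1; type count = 7.
Ratio = 1 / 7 = 0.143

0.143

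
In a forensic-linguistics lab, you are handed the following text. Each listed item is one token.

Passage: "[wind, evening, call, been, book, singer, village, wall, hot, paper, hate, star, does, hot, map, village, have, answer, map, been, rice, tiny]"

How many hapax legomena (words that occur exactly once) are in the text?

14

Frequencies: been:2, village:2, hot:2, map:2, wind:1, evening:1, call:1, book:1, singer:1, wall:1, paper:1, hate:1, star:1, does:1, have:1, answer:1, rice:1, tiny:1
Hapax (freq=1): answer, book, call, does, evening, hate, have, paper, rice, singer, star, tiny, wall, wind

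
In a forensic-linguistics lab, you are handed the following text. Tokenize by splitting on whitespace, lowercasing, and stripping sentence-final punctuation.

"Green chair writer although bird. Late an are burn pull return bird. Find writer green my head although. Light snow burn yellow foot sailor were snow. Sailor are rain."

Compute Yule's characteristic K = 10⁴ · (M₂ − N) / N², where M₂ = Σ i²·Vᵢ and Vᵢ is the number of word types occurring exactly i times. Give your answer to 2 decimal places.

Frequencies: green:2, writer:2, although:2, bird:2, are:2, burn:2, snow:2, sailor:2, chair:1, late:1, an:1, pull:1, return:1, find:1, my:1, head:1, light:1, yellow:1, foot:1, were:1, … (1 more, each freq 1)
N = 29. Frequency spectrum: V_1=13, V_2=8
M₂ = 1²·13 + 2²·8 = 45
K = 10000 × (45 − 29) / 29² = 190.25

190.25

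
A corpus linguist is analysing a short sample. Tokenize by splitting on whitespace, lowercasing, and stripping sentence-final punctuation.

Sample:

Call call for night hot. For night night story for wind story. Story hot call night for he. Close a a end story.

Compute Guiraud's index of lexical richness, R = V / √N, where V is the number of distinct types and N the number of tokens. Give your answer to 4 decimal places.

N = 23, V = 10.
√N = 4.795832
R = 10 / 4.795832 = 2.0851

2.0851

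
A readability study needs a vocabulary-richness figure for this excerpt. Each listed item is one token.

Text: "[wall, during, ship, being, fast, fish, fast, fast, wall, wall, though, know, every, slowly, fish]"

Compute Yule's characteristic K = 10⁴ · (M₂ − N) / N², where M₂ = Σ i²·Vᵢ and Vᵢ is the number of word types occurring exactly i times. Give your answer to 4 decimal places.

Frequencies: wall:3, fast:3, fish:2, during:1, ship:1, being:1, though:1, know:1, every:1, slowly:1
N = 15. Frequency spectrum: V_1=7, V_2=1, V_3=2
M₂ = 1²·7 + 2²·1 + 3²·2 = 29
K = 10000 × (29 − 15) / 15² = 622.2222

622.2222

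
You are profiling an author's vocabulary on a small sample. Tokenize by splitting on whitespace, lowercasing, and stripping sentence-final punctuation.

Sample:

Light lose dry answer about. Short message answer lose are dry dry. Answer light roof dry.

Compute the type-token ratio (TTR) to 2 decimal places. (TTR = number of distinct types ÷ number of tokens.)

N = 16 tokens, V = 9 types.
TTR = V / N = 9 / 16 = 0.56

0.56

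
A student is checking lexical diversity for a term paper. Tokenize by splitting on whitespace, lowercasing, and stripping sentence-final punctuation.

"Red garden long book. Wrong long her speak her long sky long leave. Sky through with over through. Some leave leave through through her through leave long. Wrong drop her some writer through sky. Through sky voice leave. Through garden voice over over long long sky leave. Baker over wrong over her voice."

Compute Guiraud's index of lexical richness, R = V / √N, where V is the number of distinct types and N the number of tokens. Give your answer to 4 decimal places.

N = 53, V = 17.
√N = 7.280110
R = 17 / 7.280110 = 2.3351

2.3351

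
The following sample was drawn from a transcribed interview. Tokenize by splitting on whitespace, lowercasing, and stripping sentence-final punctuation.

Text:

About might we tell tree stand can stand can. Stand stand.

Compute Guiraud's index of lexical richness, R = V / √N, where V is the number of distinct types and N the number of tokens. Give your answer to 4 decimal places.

2.1106

N = 11, V = 7.
√N = 3.316625
R = 7 / 3.316625 = 2.1106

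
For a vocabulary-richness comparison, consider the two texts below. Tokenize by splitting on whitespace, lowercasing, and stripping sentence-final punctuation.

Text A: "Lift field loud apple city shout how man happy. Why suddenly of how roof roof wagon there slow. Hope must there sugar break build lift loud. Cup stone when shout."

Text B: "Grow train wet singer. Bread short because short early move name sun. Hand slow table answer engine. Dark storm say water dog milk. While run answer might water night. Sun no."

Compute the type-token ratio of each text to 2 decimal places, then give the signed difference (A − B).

-0.07

TTR(A) = 24/30 = 0.80
TTR(B) = 27/31 = 0.87
Difference = 0.80 − 0.87 = -0.07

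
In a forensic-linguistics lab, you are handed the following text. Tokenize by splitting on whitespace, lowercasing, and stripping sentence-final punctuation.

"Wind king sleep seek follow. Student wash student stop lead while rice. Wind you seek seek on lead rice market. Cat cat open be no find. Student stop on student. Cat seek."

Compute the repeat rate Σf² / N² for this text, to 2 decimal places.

0.07

Frequencies: seek:4, student:4, cat:3, wind:2, stop:2, lead:2, rice:2, on:2, king:1, sleep:1, follow:1, wash:1, while:1, you:1, market:1, open:1, be:1, no:1, find:1
Σf² = 72; N² = 1024
Repeat rate = 72 / 1024 = 0.07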